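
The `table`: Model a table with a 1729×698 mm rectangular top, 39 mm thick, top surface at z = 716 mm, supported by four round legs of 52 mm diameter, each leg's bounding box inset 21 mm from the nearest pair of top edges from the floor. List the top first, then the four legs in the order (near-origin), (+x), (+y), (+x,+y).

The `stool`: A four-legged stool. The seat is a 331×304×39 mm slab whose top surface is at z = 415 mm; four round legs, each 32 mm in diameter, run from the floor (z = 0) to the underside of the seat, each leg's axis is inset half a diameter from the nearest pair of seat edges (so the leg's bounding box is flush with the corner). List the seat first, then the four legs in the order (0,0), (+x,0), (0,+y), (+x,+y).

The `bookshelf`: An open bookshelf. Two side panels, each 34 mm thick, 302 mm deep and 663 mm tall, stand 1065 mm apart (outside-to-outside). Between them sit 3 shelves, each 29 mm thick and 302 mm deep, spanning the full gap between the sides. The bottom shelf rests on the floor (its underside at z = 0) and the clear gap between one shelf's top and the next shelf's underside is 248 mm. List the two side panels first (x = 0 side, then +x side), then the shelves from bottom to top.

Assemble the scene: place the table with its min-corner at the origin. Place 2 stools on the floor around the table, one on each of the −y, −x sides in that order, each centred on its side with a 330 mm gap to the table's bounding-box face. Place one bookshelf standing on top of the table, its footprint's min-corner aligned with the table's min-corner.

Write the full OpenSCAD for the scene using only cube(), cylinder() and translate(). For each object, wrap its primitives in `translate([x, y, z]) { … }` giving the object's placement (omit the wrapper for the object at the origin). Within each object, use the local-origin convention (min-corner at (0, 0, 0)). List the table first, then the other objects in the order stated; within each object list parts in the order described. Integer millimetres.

translate([0, 0, 677]) cube([1729, 698, 39]);
translate([47, 47, 0]) cylinder(h = 677, r = 26);
translate([1682, 47, 0]) cylinder(h = 677, r = 26);
translate([47, 651, 0]) cylinder(h = 677, r = 26);
translate([1682, 651, 0]) cylinder(h = 677, r = 26);
translate([699, -634, 0]) {
  translate([0, 0, 376]) cube([331, 304, 39]);
  translate([16, 16, 0]) cylinder(h = 376, r = 16);
  translate([315, 16, 0]) cylinder(h = 376, r = 16);
  translate([16, 288, 0]) cylinder(h = 376, r = 16);
  translate([315, 288, 0]) cylinder(h = 376, r = 16);
}
translate([-661, 197, 0]) {
  translate([0, 0, 376]) cube([331, 304, 39]);
  translate([16, 16, 0]) cylinder(h = 376, r = 16);
  translate([315, 16, 0]) cylinder(h = 376, r = 16);
  translate([16, 288, 0]) cylinder(h = 376, r = 16);
  translate([315, 288, 0]) cylinder(h = 376, r = 16);
}
translate([0, 0, 716]) {
  cube([34, 302, 663]);
  translate([1031, 0, 0]) cube([34, 302, 663]);
  translate([34, 0, 0]) cube([997, 302, 29]);
  translate([34, 0, 277]) cube([997, 302, 29]);
  translate([34, 0, 554]) cube([997, 302, 29]);
}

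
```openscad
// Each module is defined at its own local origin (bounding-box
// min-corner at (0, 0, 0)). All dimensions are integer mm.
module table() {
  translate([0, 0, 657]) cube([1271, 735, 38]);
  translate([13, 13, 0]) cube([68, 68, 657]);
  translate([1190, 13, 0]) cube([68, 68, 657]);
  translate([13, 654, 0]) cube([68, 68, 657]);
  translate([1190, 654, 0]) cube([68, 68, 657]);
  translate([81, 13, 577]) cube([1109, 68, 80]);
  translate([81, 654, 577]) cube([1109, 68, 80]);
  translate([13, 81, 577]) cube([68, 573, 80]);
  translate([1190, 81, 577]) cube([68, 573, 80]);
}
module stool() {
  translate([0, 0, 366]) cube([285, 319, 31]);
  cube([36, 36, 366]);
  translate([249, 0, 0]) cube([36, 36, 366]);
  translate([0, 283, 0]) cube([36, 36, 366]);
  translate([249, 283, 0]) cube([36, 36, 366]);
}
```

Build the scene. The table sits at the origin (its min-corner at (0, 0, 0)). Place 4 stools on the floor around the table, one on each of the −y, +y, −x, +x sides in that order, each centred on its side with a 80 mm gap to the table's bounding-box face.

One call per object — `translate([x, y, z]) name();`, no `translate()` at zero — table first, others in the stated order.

table();
translate([493, -399, 0]) stool();
translate([493, 815, 0]) stool();
translate([-365, 208, 0]) stool();
translate([1351, 208, 0]) stool();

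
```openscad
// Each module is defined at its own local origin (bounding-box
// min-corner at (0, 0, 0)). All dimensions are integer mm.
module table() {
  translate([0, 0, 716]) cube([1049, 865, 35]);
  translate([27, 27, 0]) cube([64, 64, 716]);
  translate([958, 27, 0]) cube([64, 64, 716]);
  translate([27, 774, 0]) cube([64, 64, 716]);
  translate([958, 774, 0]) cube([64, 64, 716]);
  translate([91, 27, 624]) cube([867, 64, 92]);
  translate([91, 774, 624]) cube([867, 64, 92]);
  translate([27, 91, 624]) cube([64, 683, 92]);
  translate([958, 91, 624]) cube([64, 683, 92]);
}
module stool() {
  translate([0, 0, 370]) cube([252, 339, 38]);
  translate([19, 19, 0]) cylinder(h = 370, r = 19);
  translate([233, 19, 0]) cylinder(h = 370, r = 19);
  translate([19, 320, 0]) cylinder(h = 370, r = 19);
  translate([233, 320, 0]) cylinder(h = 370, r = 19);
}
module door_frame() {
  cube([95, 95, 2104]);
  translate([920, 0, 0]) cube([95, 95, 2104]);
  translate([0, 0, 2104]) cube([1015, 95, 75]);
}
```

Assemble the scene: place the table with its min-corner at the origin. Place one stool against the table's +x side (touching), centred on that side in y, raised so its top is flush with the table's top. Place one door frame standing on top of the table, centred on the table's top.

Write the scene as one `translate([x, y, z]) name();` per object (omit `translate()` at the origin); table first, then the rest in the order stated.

table();
translate([1049, 263, 343]) stool();
translate([17, 385, 751]) door_frame();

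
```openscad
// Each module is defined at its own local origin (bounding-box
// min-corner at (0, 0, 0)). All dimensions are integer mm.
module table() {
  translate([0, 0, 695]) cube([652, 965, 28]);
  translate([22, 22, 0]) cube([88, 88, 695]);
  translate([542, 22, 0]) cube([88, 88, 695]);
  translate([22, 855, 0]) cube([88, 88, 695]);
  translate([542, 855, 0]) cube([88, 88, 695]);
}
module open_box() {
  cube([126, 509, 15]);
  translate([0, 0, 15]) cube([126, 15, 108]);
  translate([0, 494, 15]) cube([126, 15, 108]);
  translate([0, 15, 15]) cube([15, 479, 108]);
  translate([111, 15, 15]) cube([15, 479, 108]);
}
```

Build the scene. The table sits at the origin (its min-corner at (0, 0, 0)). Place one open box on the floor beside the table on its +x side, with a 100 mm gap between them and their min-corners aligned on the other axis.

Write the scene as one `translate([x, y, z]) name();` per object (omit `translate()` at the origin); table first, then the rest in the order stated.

table();
translate([752, 0, 0]) open_box();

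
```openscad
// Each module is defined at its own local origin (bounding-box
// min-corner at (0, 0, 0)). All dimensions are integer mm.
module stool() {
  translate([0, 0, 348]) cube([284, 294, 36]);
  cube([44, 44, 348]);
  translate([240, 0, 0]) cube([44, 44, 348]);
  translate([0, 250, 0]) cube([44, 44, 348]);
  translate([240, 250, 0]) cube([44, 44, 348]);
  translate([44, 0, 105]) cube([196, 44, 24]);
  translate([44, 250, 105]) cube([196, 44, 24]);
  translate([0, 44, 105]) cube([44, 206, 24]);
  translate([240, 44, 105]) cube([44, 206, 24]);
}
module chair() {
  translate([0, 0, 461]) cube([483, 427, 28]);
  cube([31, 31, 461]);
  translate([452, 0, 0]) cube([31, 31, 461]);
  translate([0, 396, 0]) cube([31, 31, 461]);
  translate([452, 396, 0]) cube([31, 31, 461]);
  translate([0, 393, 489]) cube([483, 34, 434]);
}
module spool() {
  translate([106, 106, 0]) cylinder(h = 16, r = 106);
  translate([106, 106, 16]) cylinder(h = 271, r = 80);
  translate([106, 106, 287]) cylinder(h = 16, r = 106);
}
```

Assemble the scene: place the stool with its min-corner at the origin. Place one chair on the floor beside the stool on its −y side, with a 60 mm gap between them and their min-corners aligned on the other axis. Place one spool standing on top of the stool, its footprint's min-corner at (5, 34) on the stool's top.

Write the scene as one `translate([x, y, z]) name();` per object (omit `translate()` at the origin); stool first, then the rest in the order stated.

stool();
translate([0, -487, 0]) chair();
translate([5, 34, 384]) spool();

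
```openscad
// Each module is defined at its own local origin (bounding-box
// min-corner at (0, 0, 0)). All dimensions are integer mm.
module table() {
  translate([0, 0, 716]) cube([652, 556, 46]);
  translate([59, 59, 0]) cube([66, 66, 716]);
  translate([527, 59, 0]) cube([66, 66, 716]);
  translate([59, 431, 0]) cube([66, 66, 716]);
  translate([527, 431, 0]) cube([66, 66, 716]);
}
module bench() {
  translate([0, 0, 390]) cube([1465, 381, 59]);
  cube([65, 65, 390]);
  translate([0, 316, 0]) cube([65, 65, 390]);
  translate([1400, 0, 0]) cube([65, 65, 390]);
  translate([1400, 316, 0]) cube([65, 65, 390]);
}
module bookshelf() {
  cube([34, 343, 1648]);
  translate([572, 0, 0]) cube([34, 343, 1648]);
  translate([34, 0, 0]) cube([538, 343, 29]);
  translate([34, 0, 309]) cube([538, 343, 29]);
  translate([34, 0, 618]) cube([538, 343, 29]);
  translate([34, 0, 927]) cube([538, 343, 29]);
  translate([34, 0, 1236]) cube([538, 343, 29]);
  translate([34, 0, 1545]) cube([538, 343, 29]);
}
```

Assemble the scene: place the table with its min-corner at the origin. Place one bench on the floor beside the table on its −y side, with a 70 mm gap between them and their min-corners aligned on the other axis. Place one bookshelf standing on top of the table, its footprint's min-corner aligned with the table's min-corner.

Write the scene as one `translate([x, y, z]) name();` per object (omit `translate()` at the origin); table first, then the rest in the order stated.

table();
translate([0, -451, 0]) bench();
translate([0, 0, 762]) bookshelf();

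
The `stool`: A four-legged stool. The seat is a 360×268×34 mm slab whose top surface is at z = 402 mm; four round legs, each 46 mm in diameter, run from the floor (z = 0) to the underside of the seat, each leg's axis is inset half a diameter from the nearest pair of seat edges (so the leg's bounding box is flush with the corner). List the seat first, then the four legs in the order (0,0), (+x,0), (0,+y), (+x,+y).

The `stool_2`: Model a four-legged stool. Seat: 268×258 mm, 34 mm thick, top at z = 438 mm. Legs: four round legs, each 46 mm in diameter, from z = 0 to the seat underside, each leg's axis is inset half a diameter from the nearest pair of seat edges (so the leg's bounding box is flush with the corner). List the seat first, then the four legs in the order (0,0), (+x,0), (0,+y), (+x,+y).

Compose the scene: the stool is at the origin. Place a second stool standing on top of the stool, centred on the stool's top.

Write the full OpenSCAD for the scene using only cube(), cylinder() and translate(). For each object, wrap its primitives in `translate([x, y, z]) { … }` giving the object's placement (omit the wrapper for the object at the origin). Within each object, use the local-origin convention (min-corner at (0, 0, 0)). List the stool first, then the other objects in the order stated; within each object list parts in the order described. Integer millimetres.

translate([0, 0, 368]) cube([360, 268, 34]);
translate([23, 23, 0]) cylinder(h = 368, r = 23);
translate([337, 23, 0]) cylinder(h = 368, r = 23);
translate([23, 245, 0]) cylinder(h = 368, r = 23);
translate([337, 245, 0]) cylinder(h = 368, r = 23);
translate([46, 5, 402]) {
  translate([0, 0, 404]) cube([268, 258, 34]);
  translate([23, 23, 0]) cylinder(h = 404, r = 23);
  translate([245, 23, 0]) cylinder(h = 404, r = 23);
  translate([23, 235, 0]) cylinder(h = 404, r = 23);
  translate([245, 235, 0]) cylinder(h = 404, r = 23);
}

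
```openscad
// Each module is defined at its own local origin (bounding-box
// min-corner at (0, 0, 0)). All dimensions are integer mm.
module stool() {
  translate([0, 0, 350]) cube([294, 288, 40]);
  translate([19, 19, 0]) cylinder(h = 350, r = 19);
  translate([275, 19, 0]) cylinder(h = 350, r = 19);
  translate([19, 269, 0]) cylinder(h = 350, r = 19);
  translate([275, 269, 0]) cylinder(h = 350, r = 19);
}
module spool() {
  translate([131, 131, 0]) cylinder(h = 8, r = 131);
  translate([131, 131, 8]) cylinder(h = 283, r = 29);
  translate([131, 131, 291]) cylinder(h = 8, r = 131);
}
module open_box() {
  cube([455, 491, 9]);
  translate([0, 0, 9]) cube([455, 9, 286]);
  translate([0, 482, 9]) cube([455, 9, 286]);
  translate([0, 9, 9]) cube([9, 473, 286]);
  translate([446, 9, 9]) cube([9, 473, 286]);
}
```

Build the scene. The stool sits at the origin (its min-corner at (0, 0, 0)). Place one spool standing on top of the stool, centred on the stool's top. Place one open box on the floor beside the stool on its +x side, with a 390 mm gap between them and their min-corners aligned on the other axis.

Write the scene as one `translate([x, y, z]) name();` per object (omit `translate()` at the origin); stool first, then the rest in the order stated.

stool();
translate([16, 13, 390]) spool();
translate([684, 0, 0]) open_box();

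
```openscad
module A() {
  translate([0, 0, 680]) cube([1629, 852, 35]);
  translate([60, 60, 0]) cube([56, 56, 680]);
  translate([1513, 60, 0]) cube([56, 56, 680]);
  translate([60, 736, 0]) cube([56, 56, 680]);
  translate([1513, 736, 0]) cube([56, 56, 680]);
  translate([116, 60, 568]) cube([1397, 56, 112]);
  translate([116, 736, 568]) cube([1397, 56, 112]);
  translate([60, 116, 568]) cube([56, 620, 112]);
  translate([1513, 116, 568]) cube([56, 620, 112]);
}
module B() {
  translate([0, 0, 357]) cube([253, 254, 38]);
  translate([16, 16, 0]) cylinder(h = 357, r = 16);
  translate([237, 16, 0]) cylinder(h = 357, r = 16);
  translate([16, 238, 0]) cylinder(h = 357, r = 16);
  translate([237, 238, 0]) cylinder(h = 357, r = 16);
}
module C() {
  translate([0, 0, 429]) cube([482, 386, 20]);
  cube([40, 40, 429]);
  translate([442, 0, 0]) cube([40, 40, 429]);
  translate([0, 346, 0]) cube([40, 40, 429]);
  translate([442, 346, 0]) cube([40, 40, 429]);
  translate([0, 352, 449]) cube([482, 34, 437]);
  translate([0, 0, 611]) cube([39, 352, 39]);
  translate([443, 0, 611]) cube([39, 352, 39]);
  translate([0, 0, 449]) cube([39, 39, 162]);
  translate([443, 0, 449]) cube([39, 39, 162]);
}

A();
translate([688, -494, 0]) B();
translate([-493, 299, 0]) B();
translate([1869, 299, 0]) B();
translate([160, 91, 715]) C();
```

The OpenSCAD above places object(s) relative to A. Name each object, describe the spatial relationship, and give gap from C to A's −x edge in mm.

A is a table. B is a stool. C is a chair. Three stools sit around the table at the −y, −x, +x sides. The chair is on top of the table. The gap from the chair to the table's −x edge is 160 mm.

The chair's min-x is at 160; the table's min-x is 0; gap = 160 mm.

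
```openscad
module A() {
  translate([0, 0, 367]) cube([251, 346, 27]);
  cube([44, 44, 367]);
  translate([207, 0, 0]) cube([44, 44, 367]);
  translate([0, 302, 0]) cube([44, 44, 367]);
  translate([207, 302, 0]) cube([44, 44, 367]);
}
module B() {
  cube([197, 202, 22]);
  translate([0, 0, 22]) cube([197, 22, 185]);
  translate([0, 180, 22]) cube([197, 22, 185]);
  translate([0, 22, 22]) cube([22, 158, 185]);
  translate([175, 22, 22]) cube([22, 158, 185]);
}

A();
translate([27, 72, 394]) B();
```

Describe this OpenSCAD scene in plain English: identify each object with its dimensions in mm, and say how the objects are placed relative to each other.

A is a four-legged stool. The seat is a 251×346×27 mm slab whose top surface is at z = 394 mm; four square legs, each 44×44 mm in cross-section, run from the floor (z = 0) to the underside of the seat, each flush with a corner of the seat.

B is an open storage box with external size 197×202×207 mm and wall thickness 22 mm (the base is also 22 mm thick). The base covers the whole footprint; the four walls stand on the base, with the y-facing walls full-width and the x-facing walls fitting between their inner faces.

The open box is on top of the stool, centred.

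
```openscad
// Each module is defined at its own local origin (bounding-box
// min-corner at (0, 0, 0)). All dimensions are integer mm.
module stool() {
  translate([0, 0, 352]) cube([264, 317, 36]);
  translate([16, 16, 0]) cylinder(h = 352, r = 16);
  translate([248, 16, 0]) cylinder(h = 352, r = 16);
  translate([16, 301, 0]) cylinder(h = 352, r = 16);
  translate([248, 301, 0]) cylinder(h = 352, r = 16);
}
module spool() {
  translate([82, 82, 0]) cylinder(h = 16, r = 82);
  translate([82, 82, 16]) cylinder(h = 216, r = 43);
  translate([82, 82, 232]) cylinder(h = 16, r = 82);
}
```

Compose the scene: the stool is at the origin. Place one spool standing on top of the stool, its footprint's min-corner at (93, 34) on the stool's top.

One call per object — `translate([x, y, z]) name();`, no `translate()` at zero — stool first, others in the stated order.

stool();
translate([93, 34, 388]) spool();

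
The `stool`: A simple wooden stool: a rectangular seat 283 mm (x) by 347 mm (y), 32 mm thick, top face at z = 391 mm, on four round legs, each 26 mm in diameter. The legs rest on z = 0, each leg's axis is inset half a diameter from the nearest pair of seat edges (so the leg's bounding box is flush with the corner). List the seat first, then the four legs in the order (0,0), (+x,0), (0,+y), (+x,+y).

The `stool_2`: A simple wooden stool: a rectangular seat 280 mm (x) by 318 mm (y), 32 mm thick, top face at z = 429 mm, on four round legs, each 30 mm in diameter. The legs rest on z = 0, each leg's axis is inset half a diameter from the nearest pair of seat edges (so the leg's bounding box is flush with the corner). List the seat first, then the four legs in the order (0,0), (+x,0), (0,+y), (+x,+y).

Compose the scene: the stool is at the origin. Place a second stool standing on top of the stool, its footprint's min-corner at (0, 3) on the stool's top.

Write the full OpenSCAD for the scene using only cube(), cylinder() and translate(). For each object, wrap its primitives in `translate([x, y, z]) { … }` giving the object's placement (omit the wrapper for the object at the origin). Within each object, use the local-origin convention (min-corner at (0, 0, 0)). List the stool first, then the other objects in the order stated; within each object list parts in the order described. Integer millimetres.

translate([0, 0, 359]) cube([283, 347, 32]);
translate([13, 13, 0]) cylinder(h = 359, r = 13);
translate([270, 13, 0]) cylinder(h = 359, r = 13);
translate([13, 334, 0]) cylinder(h = 359, r = 13);
translate([270, 334, 0]) cylinder(h = 359, r = 13);
translate([0, 3, 391]) {
  translate([0, 0, 397]) cube([280, 318, 32]);
  translate([15, 15, 0]) cylinder(h = 397, r = 15);
  translate([265, 15, 0]) cylinder(h = 397, r = 15);
  translate([15, 303, 0]) cylinder(h = 397, r = 15);
  translate([265, 303, 0]) cylinder(h = 397, r = 15);
}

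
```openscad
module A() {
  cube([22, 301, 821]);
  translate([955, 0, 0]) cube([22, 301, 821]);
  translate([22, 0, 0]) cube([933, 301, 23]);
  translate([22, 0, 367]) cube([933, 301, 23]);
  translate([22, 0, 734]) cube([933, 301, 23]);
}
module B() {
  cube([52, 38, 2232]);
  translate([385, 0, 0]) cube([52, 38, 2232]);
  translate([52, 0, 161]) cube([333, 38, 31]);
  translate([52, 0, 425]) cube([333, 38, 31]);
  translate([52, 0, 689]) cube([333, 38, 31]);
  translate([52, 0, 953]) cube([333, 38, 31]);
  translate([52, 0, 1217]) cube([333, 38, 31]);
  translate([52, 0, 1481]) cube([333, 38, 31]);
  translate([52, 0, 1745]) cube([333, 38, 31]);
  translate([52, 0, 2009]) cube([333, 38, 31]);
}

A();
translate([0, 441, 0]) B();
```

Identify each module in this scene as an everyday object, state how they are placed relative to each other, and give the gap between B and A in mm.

A is a bookshelf. B is a ladder. The ladder is on the floor beside the bookshelf on its +y side. The gap between the ladder and the bookshelf is 140 mm.

The ladder's nearest face is 140 mm from the bookshelf's +y face.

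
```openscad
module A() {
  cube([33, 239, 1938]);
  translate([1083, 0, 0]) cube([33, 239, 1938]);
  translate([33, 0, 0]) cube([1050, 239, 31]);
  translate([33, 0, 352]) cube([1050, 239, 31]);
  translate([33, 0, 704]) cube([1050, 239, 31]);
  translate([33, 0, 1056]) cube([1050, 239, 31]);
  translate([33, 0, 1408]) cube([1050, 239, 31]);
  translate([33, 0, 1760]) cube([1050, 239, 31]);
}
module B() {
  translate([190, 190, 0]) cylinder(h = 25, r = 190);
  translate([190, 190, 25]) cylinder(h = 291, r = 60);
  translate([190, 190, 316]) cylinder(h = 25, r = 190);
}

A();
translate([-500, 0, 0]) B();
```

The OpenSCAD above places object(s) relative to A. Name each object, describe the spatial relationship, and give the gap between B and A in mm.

A is a bookshelf. B is a spool. The spool is on the floor beside the bookshelf on its −x side. The gap between the spool and the bookshelf is 120 mm.

The spool's nearest face is 120 mm from the bookshelf's −x face.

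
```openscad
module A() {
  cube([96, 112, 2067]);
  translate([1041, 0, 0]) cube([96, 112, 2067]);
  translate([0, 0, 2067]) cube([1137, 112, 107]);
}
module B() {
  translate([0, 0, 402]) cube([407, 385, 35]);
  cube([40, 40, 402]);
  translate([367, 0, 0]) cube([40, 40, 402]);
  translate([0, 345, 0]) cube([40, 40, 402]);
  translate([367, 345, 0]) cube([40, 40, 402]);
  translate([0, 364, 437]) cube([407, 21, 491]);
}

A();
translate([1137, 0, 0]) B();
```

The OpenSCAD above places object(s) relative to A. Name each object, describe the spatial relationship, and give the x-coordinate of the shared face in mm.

The door frame's +x face and the chair's −x face are both at x = 1137 mm.

A is a door frame. B is a chair. The chair is against the door frame's +x side, with their −y faces flush. The x-coordinate of the shared face is 1137 mm.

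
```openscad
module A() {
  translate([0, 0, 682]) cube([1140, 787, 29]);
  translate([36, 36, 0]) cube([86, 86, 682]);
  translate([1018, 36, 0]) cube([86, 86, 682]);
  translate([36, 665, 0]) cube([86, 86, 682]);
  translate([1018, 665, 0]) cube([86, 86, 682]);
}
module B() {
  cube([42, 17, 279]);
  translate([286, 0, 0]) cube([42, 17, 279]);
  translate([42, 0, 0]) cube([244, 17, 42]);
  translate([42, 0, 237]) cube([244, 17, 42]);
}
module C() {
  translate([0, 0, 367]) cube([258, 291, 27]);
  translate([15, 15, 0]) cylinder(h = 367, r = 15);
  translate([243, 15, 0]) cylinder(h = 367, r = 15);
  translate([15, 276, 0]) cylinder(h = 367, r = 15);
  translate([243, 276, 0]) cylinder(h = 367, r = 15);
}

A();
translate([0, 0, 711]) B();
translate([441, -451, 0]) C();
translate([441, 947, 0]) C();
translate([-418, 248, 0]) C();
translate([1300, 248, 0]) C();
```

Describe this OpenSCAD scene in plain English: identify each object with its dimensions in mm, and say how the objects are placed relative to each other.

A is a table with a 1140×787 mm rectangular top, 29 mm thick, top surface at z = 711 mm, supported by four 86×86 mm square legs, each inset 36 mm from the nearest pair of top edges, running from the floor.

B is a rectangular picture frame lying in the x–z plane (depth along y). The opening is 244 mm wide (x) by 195 mm tall (z), surrounded by a border 42 mm wide on all four sides. The frame is 17 mm deep and is made of two full-height vertical stiles with two horizontal rails fitted between them.

C is a four-legged stool. The seat is a 258×291×27 mm slab whose top surface is at z = 394 mm; four round legs, each 30 mm in diameter, run from the floor (z = 0) to the underside of the seat, each leg's axis is inset half a diameter from the nearest pair of seat edges (so the leg's bounding box is flush with the corner).

The picture frame is on top of the table. Four stools sit around the table at the −y, +y, −x, +x sides.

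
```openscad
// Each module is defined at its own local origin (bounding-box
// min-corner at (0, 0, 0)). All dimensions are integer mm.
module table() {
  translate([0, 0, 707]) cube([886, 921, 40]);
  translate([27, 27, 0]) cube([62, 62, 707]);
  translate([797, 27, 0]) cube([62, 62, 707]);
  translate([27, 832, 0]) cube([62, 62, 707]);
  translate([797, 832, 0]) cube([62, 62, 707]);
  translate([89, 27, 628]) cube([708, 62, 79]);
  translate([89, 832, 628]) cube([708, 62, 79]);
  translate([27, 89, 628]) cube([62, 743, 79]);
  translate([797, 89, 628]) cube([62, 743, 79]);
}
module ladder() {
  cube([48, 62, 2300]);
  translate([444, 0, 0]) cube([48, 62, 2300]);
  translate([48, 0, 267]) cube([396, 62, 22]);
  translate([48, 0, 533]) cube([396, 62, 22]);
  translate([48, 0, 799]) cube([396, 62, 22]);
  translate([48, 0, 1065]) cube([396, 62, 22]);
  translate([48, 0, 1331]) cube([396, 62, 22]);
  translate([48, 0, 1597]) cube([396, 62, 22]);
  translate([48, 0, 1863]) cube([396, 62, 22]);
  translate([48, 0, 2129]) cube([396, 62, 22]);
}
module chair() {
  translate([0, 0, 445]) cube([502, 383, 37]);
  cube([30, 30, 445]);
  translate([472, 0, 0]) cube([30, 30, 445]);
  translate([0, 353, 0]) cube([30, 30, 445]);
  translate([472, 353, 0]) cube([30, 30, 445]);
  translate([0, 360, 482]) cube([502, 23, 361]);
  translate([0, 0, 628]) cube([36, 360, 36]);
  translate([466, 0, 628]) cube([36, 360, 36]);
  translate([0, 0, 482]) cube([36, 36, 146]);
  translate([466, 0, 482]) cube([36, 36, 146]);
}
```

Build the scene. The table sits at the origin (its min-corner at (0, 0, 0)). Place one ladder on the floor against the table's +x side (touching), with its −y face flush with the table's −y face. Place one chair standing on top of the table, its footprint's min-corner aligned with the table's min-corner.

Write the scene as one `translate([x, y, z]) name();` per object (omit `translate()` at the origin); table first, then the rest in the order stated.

table();
translate([886, 0, 0]) ladder();
translate([0, 0, 747]) chair();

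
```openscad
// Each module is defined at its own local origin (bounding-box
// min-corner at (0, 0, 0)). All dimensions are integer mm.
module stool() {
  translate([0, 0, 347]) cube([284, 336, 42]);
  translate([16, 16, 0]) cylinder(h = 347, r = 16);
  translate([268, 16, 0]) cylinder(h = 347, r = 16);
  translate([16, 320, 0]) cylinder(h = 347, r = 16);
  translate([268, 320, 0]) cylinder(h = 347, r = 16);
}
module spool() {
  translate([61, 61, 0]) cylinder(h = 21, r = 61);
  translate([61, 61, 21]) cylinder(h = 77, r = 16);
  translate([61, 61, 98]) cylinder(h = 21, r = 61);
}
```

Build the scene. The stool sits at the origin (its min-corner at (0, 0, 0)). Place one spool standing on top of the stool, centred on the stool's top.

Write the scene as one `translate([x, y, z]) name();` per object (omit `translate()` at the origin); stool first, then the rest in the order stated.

stool();
translate([81, 107, 389]) spool();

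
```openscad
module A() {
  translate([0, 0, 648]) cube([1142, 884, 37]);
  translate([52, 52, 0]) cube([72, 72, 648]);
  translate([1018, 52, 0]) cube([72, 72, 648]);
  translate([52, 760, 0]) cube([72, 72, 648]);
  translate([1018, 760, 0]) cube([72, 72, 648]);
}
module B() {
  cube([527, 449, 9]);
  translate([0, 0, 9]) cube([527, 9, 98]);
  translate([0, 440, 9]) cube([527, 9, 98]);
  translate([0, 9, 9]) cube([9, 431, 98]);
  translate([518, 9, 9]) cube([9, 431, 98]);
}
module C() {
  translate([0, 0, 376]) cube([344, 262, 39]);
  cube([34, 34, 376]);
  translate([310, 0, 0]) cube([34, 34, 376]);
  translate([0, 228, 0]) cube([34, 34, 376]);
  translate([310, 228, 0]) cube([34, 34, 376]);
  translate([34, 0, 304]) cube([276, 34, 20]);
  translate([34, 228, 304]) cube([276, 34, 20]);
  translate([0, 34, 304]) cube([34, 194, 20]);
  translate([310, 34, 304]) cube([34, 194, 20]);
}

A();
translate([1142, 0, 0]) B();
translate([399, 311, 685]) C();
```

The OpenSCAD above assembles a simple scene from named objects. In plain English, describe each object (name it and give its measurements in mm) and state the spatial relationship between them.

A is a rectangular dining table. The top is 1142×884×37 mm with its upper surface at z = 685 mm. It stands on four 72×72 mm square legs, each inset 52 mm from the nearest pair of top edges, running from the floor to the underside of the top.

B is an open storage box with external size 527×449×107 mm and wall thickness 9 mm (the base is also 9 mm thick). The base covers the whole footprint; the four walls stand on the base, with the y-facing walls full-width and the x-facing walls fitting between their inner faces.

C is a simple wooden stool: a rectangular seat 344 mm (x) by 262 mm (y), 39 mm thick, top face at z = 415 mm, on four square legs, each 34×34 mm in cross-section. The legs rest on z = 0, each flush with a corner of the seat. Four stretchers, 34 mm wide and 20 mm tall, connect adjacent legs with their undersides at z = 304 mm, each running between the inner faces of the legs it joins and aligned with the legs' outer faces on the other axis.

The open box is against the table's +x side, with their −y faces flush. The stool is on top of the table, centred.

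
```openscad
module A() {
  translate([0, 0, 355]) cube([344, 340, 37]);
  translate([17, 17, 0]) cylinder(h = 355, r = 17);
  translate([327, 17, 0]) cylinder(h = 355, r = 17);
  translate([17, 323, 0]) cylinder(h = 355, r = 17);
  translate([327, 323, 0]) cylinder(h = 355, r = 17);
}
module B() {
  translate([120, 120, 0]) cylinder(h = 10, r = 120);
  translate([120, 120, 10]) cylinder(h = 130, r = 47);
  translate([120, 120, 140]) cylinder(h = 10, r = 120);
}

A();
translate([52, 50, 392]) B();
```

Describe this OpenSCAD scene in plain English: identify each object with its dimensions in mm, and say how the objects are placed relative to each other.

A is a simple wooden stool: a rectangular seat 344 mm (x) by 340 mm (y), 37 mm thick, top face at z = 392 mm, on four round legs, each 34 mm in diameter. The legs rest on z = 0, each leg's axis is inset half a diameter from the nearest pair of seat edges (so the leg's bounding box is flush with the corner).

B is a spool: two coaxial disc flanges of radius 120 mm and thickness 10 mm, joined by a core cylinder of radius 47 mm and height 130 mm. The lower flange rests on z = 0 and the three cylinders share a vertical axis.

The spool is on top of the stool, centred.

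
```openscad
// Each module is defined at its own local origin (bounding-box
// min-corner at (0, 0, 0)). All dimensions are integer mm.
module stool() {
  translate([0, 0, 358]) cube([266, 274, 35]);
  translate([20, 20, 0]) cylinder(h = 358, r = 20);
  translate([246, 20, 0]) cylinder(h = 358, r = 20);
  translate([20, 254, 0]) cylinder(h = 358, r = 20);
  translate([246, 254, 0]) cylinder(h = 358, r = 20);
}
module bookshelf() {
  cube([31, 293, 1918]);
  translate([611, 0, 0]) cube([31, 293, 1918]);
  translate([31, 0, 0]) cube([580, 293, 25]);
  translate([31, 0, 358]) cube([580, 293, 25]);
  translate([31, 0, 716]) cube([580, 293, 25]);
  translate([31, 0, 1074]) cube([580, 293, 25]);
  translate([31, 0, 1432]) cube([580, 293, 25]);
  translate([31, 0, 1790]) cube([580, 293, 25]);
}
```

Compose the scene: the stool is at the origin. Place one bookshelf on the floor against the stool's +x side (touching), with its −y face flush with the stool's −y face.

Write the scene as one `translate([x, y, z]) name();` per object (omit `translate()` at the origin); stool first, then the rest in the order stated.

stool();
translate([266, 0, 0]) bookshelf();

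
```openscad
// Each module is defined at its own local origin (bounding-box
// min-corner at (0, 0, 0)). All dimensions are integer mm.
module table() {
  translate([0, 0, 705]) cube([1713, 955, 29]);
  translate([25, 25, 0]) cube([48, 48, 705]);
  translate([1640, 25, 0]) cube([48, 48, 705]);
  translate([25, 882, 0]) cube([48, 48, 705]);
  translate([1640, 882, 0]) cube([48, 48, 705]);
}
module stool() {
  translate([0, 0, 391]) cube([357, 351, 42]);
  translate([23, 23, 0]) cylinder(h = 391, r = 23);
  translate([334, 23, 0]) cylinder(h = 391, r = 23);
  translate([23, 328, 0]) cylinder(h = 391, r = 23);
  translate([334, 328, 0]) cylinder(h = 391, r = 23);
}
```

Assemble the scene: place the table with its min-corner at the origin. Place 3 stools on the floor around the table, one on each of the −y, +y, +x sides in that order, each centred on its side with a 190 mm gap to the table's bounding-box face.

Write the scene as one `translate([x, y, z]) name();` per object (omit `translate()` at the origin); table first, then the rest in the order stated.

table();
translate([678, -541, 0]) stool();
translate([678, 1145, 0]) stool();
translate([1903, 302, 0]) stool();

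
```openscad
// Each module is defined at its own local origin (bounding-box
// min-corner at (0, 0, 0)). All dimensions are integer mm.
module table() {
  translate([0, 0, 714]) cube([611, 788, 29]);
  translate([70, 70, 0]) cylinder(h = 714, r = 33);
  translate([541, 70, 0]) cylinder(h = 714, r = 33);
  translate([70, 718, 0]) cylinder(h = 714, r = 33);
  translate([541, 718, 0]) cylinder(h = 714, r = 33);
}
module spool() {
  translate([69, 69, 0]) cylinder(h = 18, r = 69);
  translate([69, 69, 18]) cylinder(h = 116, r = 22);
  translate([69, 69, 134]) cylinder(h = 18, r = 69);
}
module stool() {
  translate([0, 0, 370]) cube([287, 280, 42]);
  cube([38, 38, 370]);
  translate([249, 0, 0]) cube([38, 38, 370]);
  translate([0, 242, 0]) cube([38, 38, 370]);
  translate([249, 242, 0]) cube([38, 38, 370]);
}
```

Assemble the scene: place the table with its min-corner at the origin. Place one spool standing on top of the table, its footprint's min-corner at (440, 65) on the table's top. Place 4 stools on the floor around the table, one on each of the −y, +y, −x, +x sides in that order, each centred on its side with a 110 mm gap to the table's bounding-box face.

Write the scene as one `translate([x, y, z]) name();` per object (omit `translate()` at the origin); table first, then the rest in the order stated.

table();
translate([440, 65, 743]) spool();
translate([162, -390, 0]) stool();
translate([162, 898, 0]) stool();
translate([-397, 254, 0]) stool();
translate([721, 254, 0]) stool();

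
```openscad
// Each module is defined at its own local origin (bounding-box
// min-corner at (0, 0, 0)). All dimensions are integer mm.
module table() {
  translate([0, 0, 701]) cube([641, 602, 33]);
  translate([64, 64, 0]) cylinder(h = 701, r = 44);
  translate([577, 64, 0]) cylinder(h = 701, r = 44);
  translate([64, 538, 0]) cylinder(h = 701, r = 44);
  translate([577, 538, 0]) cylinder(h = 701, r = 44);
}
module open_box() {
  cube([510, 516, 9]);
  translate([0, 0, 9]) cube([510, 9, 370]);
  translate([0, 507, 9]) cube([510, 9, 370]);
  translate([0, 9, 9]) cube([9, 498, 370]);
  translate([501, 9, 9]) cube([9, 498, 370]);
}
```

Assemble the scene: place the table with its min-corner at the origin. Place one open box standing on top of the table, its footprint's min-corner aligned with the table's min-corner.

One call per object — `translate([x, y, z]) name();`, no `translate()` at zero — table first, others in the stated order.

table();
translate([0, 0, 734]) open_box();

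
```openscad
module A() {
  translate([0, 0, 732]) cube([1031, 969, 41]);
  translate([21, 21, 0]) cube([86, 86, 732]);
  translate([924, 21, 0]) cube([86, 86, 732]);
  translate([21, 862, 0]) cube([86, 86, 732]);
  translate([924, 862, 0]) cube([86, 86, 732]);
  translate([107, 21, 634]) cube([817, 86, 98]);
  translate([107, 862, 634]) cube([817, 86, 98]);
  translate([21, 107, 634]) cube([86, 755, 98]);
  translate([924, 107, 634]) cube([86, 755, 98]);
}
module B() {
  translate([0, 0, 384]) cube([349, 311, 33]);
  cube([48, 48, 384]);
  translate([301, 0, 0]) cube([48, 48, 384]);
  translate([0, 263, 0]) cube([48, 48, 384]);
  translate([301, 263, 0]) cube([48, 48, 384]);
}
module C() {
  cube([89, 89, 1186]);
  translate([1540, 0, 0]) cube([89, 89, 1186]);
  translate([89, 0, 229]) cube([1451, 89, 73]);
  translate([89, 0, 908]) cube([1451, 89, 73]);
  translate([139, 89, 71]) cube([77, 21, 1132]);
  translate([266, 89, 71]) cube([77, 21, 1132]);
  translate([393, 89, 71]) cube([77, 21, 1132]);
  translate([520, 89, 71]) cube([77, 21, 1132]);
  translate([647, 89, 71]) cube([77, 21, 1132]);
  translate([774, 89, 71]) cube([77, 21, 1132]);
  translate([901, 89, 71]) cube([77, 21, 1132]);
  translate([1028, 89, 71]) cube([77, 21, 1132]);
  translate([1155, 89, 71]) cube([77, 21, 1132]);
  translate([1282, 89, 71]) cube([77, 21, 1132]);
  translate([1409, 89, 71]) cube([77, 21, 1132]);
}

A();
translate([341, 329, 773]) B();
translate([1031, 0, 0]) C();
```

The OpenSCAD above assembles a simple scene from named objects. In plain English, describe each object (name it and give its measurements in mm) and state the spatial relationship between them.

A is a table with a 1031×969 mm rectangular top, 41 mm thick, top surface at z = 773 mm, supported by four 86×86 mm square legs, each inset 21 mm from the nearest pair of top edges, running from the floor. Four apron rails, 86 mm thick and 98 mm tall, run between adjacent legs with their top edges flush with the underside of the top and their outer faces flush with the legs' outer faces.

B is a simple wooden stool: a rectangular seat 349 mm (x) by 311 mm (y), 33 mm thick, top face at z = 417 mm, on four square legs, each 48×48 mm in cross-section. The legs rest on z = 0, each flush with a corner of the seat.

C is a fence section. Two 89×89 mm posts, 1186 mm tall, stand on the floor with a clear span of 1451 mm between their inner faces. Two horizontal rails of 89×73 mm section span the gap between the posts with their undersides at z = 229 mm and z = 908 mm, flush with the posts' −y face. 11 pickets, each 77 mm wide, 21 mm thick and 1132 mm tall, are fixed to the +y face of the rails with their bottoms at z = 71 mm, evenly spaced across the span with equal gaps (rounded down to the nearest mm) at the −x end and between each pair — any rounding remainder accumulates at the +x end.

The stool is on top of the table, centred. The fence section is against the table's +x side, with their −y faces flush.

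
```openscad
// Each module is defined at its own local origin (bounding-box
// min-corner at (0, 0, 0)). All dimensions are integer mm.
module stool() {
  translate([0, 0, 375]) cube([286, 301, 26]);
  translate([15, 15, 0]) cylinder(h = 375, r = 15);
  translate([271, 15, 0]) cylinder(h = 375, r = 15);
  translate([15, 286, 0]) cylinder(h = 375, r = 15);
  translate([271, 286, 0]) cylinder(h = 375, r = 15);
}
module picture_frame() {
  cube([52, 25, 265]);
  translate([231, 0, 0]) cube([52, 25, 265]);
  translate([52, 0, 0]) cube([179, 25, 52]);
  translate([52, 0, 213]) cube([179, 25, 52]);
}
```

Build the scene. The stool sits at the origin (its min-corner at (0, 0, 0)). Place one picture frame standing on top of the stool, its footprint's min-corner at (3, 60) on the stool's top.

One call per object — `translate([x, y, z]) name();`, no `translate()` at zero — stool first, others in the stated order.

stool();
translate([3, 60, 401]) picture_frame();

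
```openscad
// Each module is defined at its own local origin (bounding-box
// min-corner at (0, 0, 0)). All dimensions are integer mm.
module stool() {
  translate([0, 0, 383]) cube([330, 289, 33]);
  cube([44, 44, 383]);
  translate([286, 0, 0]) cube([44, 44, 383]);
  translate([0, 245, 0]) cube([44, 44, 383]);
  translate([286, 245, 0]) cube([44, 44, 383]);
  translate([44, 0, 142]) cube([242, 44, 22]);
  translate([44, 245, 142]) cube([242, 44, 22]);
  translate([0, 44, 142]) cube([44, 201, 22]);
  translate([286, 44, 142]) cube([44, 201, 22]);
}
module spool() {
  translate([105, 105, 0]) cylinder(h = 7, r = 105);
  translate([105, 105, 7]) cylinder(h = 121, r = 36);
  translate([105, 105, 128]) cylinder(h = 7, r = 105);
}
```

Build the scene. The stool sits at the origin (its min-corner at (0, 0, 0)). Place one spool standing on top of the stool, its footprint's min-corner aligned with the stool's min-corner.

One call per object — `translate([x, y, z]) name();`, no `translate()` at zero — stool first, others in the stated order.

stool();
translate([0, 0, 416]) spool();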